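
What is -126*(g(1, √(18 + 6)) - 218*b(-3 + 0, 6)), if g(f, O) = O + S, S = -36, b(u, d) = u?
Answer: -77868 - 252*√6 ≈ -78485.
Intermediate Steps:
g(f, O) = -36 + O (g(f, O) = O - 36 = -36 + O)
-126*(g(1, √(18 + 6)) - 218*b(-3 + 0, 6)) = -126*((-36 + √(18 + 6)) - 218*(-3 + 0)) = -126*((-36 + √24) - 218*(-3)) = -126*((-36 + 2*√6) + 654) = -126*(618 + 2*√6) = -77868 - 252*√6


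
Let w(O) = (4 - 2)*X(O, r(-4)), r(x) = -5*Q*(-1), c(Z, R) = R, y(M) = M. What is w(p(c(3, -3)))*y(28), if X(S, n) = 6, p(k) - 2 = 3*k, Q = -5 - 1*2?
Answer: 336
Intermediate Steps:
Q = -7 (Q = -5 - 2 = -7)
p(k) = 2 + 3*k
r(x) = -35 (r(x) = -5*(-7)*(-1) = 35*(-1) = -35)
w(O) = 12 (w(O) = (4 - 2)*6 = 2*6 = 12)
w(p(c(3, -3)))*y(28) = 12*28 = 336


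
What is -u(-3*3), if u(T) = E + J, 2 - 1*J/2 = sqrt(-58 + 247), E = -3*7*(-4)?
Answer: -88 + 6*sqrt(21) ≈ -60.505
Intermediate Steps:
E = 84 (E = -21*(-4) = 84)
J = 4 - 6*sqrt(21) (J = 4 - 2*sqrt(-58 + 247) = 4 - 6*sqrt(21) ≈ -23.495)
u(T) = 88 - 6*sqrt(21) (u(T) = 84 + (4 - 6*sqrt(21)) = 88 - 6*sqrt(21))
-u(-3*3) = -(88 - 6*sqrt(21)) = -88 + 6*sqrt(21)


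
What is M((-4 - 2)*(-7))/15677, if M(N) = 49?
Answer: 49/15677 ≈ 0.0031256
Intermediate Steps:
M((-4 - 2)*(-7))/15677 = 49/15677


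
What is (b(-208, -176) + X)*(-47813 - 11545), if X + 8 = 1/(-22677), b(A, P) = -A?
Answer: -89737404614/7559 ≈ -1.1872e+7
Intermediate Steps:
X = -181417/22677 (X = -8 + 1/(-22677) = -8 - 1/22677 = -181417/22677 ≈ -8.0000)
(b(-208, -176) + X)*(-47813 - 11545) = (-1*(-208) - 181417/22677)*(-47813 - 11545) = (208 - 181417/22677)*(-59358) = (4535399/22677)*(-59358) = -89737404614/7559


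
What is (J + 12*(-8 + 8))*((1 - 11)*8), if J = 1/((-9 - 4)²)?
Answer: -80/169 ≈ -0.47337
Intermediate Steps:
J = 1/169 (J = 1/((-13)²) = 1/169 ≈ 0.0059172)
(J + 12*(-8 + 8))*((1 - 11)*8) = (1/169 + 12*(-8 + 8))*((1 - 11)*8) = (1/169 + 12*0)*(-10*8) = (1/169 + 0)*(-80) = (1/169)*(-80) = -80/169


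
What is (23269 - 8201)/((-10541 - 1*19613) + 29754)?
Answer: -3767/100 ≈ -37.670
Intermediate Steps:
(23269 - 8201)/((-10541 - 1*19613) + 29754) = 15068/((-10541 - 19613) + 29754) = 15068/(-30154 + 29754) = 15068/(-400) = 15068*(-1/400) = -3767/100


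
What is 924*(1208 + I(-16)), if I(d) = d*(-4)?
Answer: 1175328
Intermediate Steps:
I(d) = -4*d
924*(1208 + I(-16)) = 924*(1208 - 4*(-16)) = 924*(1208 + 64) = 924*1272 = 1175328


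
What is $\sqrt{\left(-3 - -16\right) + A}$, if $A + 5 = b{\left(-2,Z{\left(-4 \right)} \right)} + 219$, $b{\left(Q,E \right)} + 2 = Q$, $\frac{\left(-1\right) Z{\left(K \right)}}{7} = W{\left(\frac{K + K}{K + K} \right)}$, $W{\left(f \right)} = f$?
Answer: $\sqrt{223} \approx 14.933$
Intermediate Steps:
$Z{\left(K \right)} = -7$ ($Z{\left(K \right)} = - 7 \frac{K + K}{K + K} = - 7 \frac{2 K}{2 K} = - 7 \cdot 2 K \frac{1}{2 K} = \left(-7\right) 1 = -7$)
$b{\left(Q,E \right)} = -2 + Q$
$A = 210$ ($A = -5 + \left(\left(-2 - 2\right) + 219\right) = -5 + \left(-4 + 219\right) = -5 + 215 = 210$)
$\sqrt{\left(-3 - -16\right) + A} = \sqrt{\left(-3 - -16\right) + 210} = \sqrt{\left(-3 + 16\right) + 210} = \sqrt{13 + 210} = \sqrt{223}$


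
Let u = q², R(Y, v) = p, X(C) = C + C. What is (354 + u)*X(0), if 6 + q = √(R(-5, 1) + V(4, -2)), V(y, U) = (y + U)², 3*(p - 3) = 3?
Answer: 0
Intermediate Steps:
X(C) = 2*C
p = 4 (p = 3 + (⅓)*3 = 3 + 1 = 4)
V(y, U) = (U + y)²
R(Y, v) = 4
q = -6 + 2*√2 (q = -6 + √(4 + (-2 + 4)²) = -6 + √(4 + 2²) = -6 + √(4 + 4) = -6 + √8 = -6 + 2*√2 ≈ -3.1716)
u = (-6 + 2*√2)² ≈ 10.059
(354 + u)*X(0) = (354 + (44 - 24*√2))*(2*0) = (398 - 24*√2)*0 = 0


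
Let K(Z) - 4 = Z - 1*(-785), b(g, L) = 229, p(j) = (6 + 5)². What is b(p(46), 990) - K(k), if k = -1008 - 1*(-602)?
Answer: -154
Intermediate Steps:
p(j) = 121 (p(j) = 11² = 121)
k = -406 (k = -1008 + 602 = -406)
K(Z) = 789 + Z (K(Z) = 4 + (Z - 1*(-785)) = 4 + (Z + 785) = 4 + (785 + Z) = 789 + Z)
b(p(46), 990) - K(k) = 229 - (789 - 406) = 229 - 1*383 = 229 - 383 = -154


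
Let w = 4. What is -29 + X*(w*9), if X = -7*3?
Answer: -785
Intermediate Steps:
X = -21
-29 + X*(w*9) = -29 - 84*9 = -29 - 21*36 = -29 - 756 = -785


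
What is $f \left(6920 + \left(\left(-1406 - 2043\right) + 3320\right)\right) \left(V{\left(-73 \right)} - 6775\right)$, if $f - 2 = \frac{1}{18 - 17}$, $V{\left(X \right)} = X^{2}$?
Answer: $-29459358$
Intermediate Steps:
$f = 3$ ($f = 2 + \frac{1}{18 - 17} = 2 + 1^{-1} = 2 + 1 = 3$)
$f \left(6920 + \left(\left(-1406 - 2043\right) + 3320\right)\right) \left(V{\left(-73 \right)} - 6775\right) = 3 \left(6920 + \left(\left(-1406 - 2043\right) + 3320\right)\right) \left(\left(-73\right)^{2} - 6775\right) = 3 \left(6920 + \left(-3449 + 3320\right)\right) \left(5329 - 6775\right) = 3 \left(6920 - 129\right) \left(-1446\right) = 3 \cdot 6791 \left(-1446\right) = 3 \left(-9819786\right) = -29459358$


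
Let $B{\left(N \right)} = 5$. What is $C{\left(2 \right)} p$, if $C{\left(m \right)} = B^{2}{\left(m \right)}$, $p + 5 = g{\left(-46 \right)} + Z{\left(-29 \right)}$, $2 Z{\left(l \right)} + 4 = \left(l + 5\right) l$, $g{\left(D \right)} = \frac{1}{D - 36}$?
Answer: $\frac{699025}{82} \approx 8524.7$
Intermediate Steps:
$g{\left(D \right)} = \frac{1}{-36 + D}$
$Z{\left(l \right)} = -2 + \frac{l \left(5 + l\right)}{2}$ ($Z{\left(l \right)} = -2 + \frac{\left(l + 5\right) l}{2} = -2 + \frac{\left(5 + l\right) l}{2} = -2 + \frac{l \left(5 + l\right)}{2}$)
$p = \frac{27961}{82}$ ($p = -5 + \left(\frac{1}{-36 - 46} + \left(-2 + \frac{\left(-29\right)^{2}}{2} + \frac{5}{2} \left(-29\right)\right)\right) = -5 + \left(\frac{1}{-82} - -346\right) = -5 - - \frac{28371}{82} = -5 + \left(- \frac{1}{82} + 346\right) = -5 + \frac{28371}{82} = \frac{27961}{82} \approx 340.99$)
$C{\left(m \right)} = 25$ ($C{\left(m \right)} = 5^{2} = 25$)
$C{\left(2 \right)} p = 25 \cdot \frac{27961}{82} = \frac{699025}{82}$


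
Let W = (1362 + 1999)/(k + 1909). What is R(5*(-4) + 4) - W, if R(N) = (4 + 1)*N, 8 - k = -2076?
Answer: -322801/3993 ≈ -80.842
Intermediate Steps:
k = 2084 (k = 8 - 1*(-2076) = 8 + 2076 = 2084)
W = 3361/3993 (W = (1362 + 1999)/(2084 + 1909) = 3361/3993 ≈ 0.84172)
R(N) = 5*N
R(5*(-4) + 4) - W = 5*(5*(-4) + 4) - 1*3361/3993 = 5*(-20 + 4) - 3361/3993 = 5*(-16) - 3361/3993 = -80 - 3361/3993 = -322801/3993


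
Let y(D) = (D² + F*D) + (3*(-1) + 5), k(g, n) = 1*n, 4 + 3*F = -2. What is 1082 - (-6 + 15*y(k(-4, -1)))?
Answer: 1013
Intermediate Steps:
F = -2 (F = -4/3 + (⅓)*(-2) = -4/3 - ⅔ = -2)
k(g, n) = n
y(D) = 2 + D² - 2*D (y(D) = (D² - 2*D) + (3*(-1) + 5) = (D² - 2*D) + (-3 + 5) = (D² - 2*D) + 2 = 2 + D² - 2*D)
1082 - (-6 + 15*y(k(-4, -1))) = 1082 - (-6 + 15*(2 + (-1)² - 2*(-1))) = 1082 - (-6 + 15*(2 + 1 + 2)) = 1082 - (-6 + 15*5) = 1082 - (-6 + 75) = 1082 - 1*69 = 1082 - 69 = 1013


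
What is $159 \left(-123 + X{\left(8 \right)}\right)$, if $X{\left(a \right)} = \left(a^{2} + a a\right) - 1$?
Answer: $636$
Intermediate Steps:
$X{\left(a \right)} = -1 + 2 a^{2}$ ($X{\left(a \right)} = \left(a^{2} + a^{2}\right) - 1 = 2 a^{2} - 1 = -1 + 2 a^{2}$)
$159 \left(-123 + X{\left(8 \right)}\right) = 159 \left(-123 - \left(1 - 2 \cdot 8^{2}\right)\right) = 159 \left(-123 + \left(-1 + 2 \cdot 64\right)\right) = 159 \left(-123 + \left(-1 + 128\right)\right) = 159 \left(-123 + 127\right) = 159 \cdot 4 = 636$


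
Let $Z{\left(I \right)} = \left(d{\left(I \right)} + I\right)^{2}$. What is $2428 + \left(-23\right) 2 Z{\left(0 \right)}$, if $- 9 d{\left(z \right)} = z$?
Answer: $2428$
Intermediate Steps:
$d{\left(z \right)} = - \frac{z}{9}$
$Z{\left(I \right)} = \frac{64 I^{2}}{81}$ ($Z{\left(I \right)} = \left(- \frac{I}{9} + I\right)^{2} = \left(\frac{8 I}{9}\right)^{2} = \frac{64 I^{2}}{81}$)
$2428 + \left(-23\right) 2 Z{\left(0 \right)} = 2428 + \left(-23\right) 2 \frac{64 \cdot 0^{2}}{81} = 2428 - 46 \cdot \frac{64}{81} \cdot 0 = 2428 - 0 = 2428 + 0 = 2428$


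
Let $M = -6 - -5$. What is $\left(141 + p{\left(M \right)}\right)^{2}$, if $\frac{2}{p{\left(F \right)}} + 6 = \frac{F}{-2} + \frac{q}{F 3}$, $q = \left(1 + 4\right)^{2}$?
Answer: $\frac{136679481}{6889} \approx 19840.0$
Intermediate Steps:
$q = 25$ ($q = 5^{2} = 25$)
$M = -1$ ($M = -6 + 5 = -1$)
$p{\left(F \right)} = \frac{2}{-6 - \frac{F}{2} + \frac{25}{3 F}}$ ($p{\left(F \right)} = \frac{2}{-6 + \left(\frac{F}{-2} + \frac{25}{F 3}\right)} = \frac{2}{-6 + \left(F \left(- \frac{1}{2}\right) + \frac{25}{3 F}\right)} = \frac{2}{-6 - \left(\frac{F}{2} - \frac{25}{3 F}\right)} = \frac{2}{-6 - \frac{F}{2} + \frac{25}{3 F}}$)
$\left(141 + p{\left(M \right)}\right)^{2} = \left(141 - - \frac{12}{-50 + 3 \left(-1\right)^{2} + 36 \left(-1\right)}\right)^{2} = \left(141 - - \frac{12}{-50 + 3 \cdot 1 - 36}\right)^{2} = \left(141 - - \frac{12}{-50 + 3 - 36}\right)^{2} = \left(141 - - \frac{12}{-83}\right)^{2} = \left(141 - \left(-12\right) \left(- \frac{1}{83}\right)\right)^{2} = \left(141 - \frac{12}{83}\right)^{2} = \left(\frac{11691}{83}\right)^{2} = \frac{136679481}{6889}$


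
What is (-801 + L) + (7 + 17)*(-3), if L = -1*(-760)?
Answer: -113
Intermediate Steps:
L = 760
(-801 + L) + (7 + 17)*(-3) = (-801 + 760) + (7 + 17)*(-3) = -41 + 24*(-3) = -41 - 72 = -113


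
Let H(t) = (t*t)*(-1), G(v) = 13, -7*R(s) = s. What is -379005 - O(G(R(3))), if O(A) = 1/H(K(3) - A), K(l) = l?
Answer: -37900499/100 ≈ -3.7901e+5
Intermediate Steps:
R(s) = -s/7
H(t) = -t**2 (H(t) = t**2*(-1) = -t**2)
O(A) = -1/(3 - A)**2 (O(A) = 1/(-(3 - A)**2) = -1/(3 - A)**2)
-379005 - O(G(R(3))) = -379005 - (-1)/(-3 + 13)**2 = -379005 - (-1)/10**2 = -379005 - (-1)/100 = -379005 - 1*(-1/100) = -379005 + 1/100 = -37900499/100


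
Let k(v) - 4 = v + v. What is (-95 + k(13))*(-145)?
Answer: 9425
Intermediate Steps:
k(v) = 4 + 2*v (k(v) = 4 + (v + v) = 4 + 2*v)
(-95 + k(13))*(-145) = (-95 + (4 + 2*13))*(-145) = (-95 + (4 + 26))*(-145) = (-95 + 30)*(-145) = -65*(-145) = 9425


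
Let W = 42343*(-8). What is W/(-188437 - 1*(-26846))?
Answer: 338744/161591 ≈ 2.0963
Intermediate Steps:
W = -338744
W/(-188437 - 1*(-26846)) = -338744/(-188437 - 1*(-26846)) = -338744/(-188437 + 26846) = -338744/(-161591) = -338744*(-1/161591) = 338744/161591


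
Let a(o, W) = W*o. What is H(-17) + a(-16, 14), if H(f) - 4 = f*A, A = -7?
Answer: -101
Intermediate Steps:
H(f) = 4 - 7*f (H(f) = 4 + f*(-7) = 4 - 7*f)
H(-17) + a(-16, 14) = (4 - 7*(-17)) + 14*(-16) = (4 + 119) - 224 = 123 - 224 = -101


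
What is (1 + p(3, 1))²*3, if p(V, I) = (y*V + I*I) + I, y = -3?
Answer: 108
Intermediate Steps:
p(V, I) = I + I² - 3*V (p(V, I) = (-3*V + I*I) + I = (-3*V + I²) + I = (I² - 3*V) + I = I + I² - 3*V)
(1 + p(3, 1))²*3 = (1 + (1 + 1² - 3*3))²*3 = (1 + (1 + 1 - 9))²*3 = (1 - 7)²*3 = (-6)²*3 = 36*3 = 108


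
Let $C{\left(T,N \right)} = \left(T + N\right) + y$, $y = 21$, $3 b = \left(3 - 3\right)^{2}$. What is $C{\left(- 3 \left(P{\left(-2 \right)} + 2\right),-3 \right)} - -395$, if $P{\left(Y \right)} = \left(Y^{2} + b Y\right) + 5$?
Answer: $380$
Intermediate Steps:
$b = 0$ ($b = \frac{\left(3 - 3\right)^{2}}{3} = \frac{0^{2}}{3} = \frac{1}{3} \cdot 0 = 0$)
$P{\left(Y \right)} = 5 + Y^{2}$ ($P{\left(Y \right)} = \left(Y^{2} + 0 Y\right) + 5 = \left(Y^{2} + 0\right) + 5 = Y^{2} + 5 = 5 + Y^{2}$)
$C{\left(T,N \right)} = 21 + N + T$ ($C{\left(T,N \right)} = \left(T + N\right) + 21 = \left(N + T\right) + 21 = 21 + N + T$)
$C{\left(- 3 \left(P{\left(-2 \right)} + 2\right),-3 \right)} - -395 = \left(21 - 3 - 3 \left(\left(5 + \left(-2\right)^{2}\right) + 2\right)\right) - -395 = \left(21 - 3 - 3 \left(\left(5 + 4\right) + 2\right)\right) + 395 = \left(21 - 3 - 3 \left(9 + 2\right)\right) + 395 = \left(21 - 3 - 33\right) + 395 = -15 + 395 = 380$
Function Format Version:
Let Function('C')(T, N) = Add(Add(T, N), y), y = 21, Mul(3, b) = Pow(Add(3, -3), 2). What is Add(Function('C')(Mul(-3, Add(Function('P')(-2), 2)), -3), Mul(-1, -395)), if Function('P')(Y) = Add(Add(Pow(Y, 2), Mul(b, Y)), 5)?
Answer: 380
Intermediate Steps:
b = 0 (b = Mul(Rational(1, 3), Pow(Add(3, -3), 2)) = Mul(Rational(1, 3), Pow(0, 2)) = Mul(Rational(1, 3), 0) = 0)
Function('P')(Y) = Add(5, Pow(Y, 2)) (Function('P')(Y) = Add(Add(Pow(Y, 2), Mul(0, Y)), 5) = Add(Add(Pow(Y, 2), 0), 5) = Add(Pow(Y, 2), 5) = Add(5, Pow(Y, 2)))
Function('C')(T, N) = Add(21, N, T) (Function('C')(T, N) = Add(Add(T, N), 21) = Add(Add(N, T), 21) = Add(21, N, T))
Add(Function('C')(Mul(-3, Add(Function('P')(-2), 2)), -3), Mul(-1, -395)) = Add(Add(21, -3, Mul(-3, Add(Add(5, Pow(-2, 2)), 2))), Mul(-1, -395)) = Add(Add(21, -3, Mul(-3, Add(Add(5, 4), 2))), 395) = Add(Add(21, -3, Mul(-3, Add(9, 2))), 395) = Add(Add(21, -3, Mul(-3, 11)), 395) = Add(Add(21, -3, -33), 395) = Add(-15, 395) = 380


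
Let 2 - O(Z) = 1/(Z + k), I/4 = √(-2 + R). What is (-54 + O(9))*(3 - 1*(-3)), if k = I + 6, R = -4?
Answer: 6*(-208*√6 + 781*I)/(-15*I + 4*√6) ≈ -312.28 + 0.18314*I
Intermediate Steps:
I = 4*I*√6 (I = 4*√(-2 - 4) = 4*√(-6) = 4*(I*√6) = 4*I*√6 ≈ 9.798*I)
k = 6 + 4*I*√6 (k = 4*I*√6 + 6 = 6 + 4*I*√6 ≈ 6.0 + 9.798*I)
O(Z) = 2 - 1/(6 + Z + 4*I*√6) (O(Z) = 2 - 1/(Z + (6 + 4*I*√6)) = 2 - 1/(6 + Z + 4*I*√6))
(-54 + O(9))*(3 - 1*(-3)) = (-54 + (11 + 2*9 + 8*I*√6)/(6 + 9 + 4*I*√6))*(3 - 1*(-3)) = (-54 + (11 + 18 + 8*I*√6)/(15 + 4*I*√6))*(3 + 3) = (-54 + (29 + 8*I*√6)/(15 + 4*I*√6))*6 = -324 + 6*(29 + 8*I*√6)/(15 + 4*I*√6)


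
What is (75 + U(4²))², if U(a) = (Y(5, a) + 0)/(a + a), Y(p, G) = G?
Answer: 22801/4 ≈ 5700.3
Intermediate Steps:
U(a) = ½ (U(a) = (a + 0)/(a + a) = a/((2*a)) = a*(1/(2*a)) = ½)
(75 + U(4²))² = (75 + ½)² = (151/2)² = 22801/4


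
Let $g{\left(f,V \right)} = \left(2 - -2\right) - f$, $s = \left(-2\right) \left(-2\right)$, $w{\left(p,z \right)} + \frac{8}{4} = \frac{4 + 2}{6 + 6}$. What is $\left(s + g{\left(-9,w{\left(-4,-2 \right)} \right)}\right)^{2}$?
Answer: $289$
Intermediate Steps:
$w{\left(p,z \right)} = - \frac{3}{2}$ ($w{\left(p,z \right)} = -2 + \frac{4 + 2}{6 + 6} = -2 + \frac{6}{12} = -2 + 6 \cdot \frac{1}{12} = -2 + \frac{1}{2} = - \frac{3}{2}$)
$s = 4$
$g{\left(f,V \right)} = 4 - f$ ($g{\left(f,V \right)} = \left(2 + 2\right) - f = 4 - f$)
$\left(s + g{\left(-9,w{\left(-4,-2 \right)} \right)}\right)^{2} = \left(4 + \left(4 - -9\right)\right)^{2} = \left(4 + \left(4 + 9\right)\right)^{2} = \left(4 + 13\right)^{2} = 17^{2} = 289$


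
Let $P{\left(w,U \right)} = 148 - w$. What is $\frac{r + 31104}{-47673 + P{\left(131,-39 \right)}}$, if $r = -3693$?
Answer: $- \frac{27411}{47656} \approx -0.57518$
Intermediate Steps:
$\frac{r + 31104}{-47673 + P{\left(131,-39 \right)}} = \frac{-3693 + 31104}{-47673 + \left(148 - 131\right)} = \frac{27411}{-47673 + \left(148 - 131\right)} = \frac{27411}{-47673 + 17} = \frac{27411}{-47656} = 27411 \left(- \frac{1}{47656}\right) = - \frac{27411}{47656}$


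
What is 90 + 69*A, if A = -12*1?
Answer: -738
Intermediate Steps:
A = -12
90 + 69*A = 90 + 69*(-12) = 90 - 828 = -738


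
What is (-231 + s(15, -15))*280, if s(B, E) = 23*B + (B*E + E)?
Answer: -35280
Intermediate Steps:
s(B, E) = E + 23*B + B*E (s(B, E) = 23*B + (E + B*E) = E + 23*B + B*E)
(-231 + s(15, -15))*280 = (-231 + (-15 + 23*15 + 15*(-15)))*280 = (-231 + (-15 + 345 - 225))*280 = (-231 + 105)*280 = -126*280 = -35280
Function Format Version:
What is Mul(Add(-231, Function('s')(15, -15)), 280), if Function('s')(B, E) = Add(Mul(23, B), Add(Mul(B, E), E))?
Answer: -35280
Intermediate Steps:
Function('s')(B, E) = Add(E, Mul(23, B), Mul(B, E)) (Function('s')(B, E) = Add(Mul(23, B), Add(E, Mul(B, E))) = Add(E, Mul(23, B), Mul(B, E)))
Mul(Add(-231, Function('s')(15, -15)), 280) = Mul(Add(-231, Add(-15, Mul(23, 15), Mul(15, -15))), 280) = Mul(Add(-231, Add(-15, 345, -225)), 280) = Mul(Add(-231, 105), 280) = Mul(-126, 280) = -35280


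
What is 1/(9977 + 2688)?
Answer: 1/12665 ≈ 7.8958e-5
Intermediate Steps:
1/(9977 + 2688) = 1/12665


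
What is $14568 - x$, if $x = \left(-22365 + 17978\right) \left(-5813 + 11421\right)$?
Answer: $24616864$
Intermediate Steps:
$x = -24602296$ ($x = \left(-4387\right) 5608 = -24602296$)
$14568 - x = 14568 - -24602296 = 14568 + 24602296 = 24616864$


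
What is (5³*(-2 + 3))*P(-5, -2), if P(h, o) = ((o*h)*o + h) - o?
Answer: -2875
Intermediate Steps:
P(h, o) = h - o + h*o² (P(h, o) = ((h*o)*o + h) - o = (h*o² + h) - o = (h + h*o²) - o = h - o + h*o²)
(5³*(-2 + 3))*P(-5, -2) = (5³*(-2 + 3))*(-5 - 1*(-2) - 5*(-2)²) = (125*1)*(-5 + 2 - 5*4) = 125*(-5 + 2 - 20) = 125*(-23) = -2875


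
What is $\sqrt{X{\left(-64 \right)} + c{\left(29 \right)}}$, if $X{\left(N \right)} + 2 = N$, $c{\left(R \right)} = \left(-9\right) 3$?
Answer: $i \sqrt{93} \approx 9.6436 i$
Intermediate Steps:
$c{\left(R \right)} = -27$
$X{\left(N \right)} = -2 + N$
$\sqrt{X{\left(-64 \right)} + c{\left(29 \right)}} = \sqrt{\left(-2 - 64\right) - 27} = \sqrt{-66 - 27} = \sqrt{-93} = i \sqrt{93}$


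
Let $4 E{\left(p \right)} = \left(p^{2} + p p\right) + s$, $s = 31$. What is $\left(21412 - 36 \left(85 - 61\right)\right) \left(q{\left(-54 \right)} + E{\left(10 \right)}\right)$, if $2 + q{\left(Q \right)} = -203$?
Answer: $-3025693$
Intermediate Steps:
$q{\left(Q \right)} = -205$ ($q{\left(Q \right)} = -2 - 203 = -205$)
$E{\left(p \right)} = \frac{31}{4} + \frac{p^{2}}{2}$ ($E{\left(p \right)} = \frac{\left(p^{2} + p p\right) + 31}{4} = \frac{\left(p^{2} + p^{2}\right) + 31}{4} = \frac{2 p^{2} + 31}{4} = \frac{31 + 2 p^{2}}{4} = \frac{31}{4} + \frac{p^{2}}{2}$)
$\left(21412 - 36 \left(85 - 61\right)\right) \left(q{\left(-54 \right)} + E{\left(10 \right)}\right) = \left(21412 - 36 \left(85 - 61\right)\right) \left(-205 + \left(\frac{31}{4} + \frac{10^{2}}{2}\right)\right) = \left(21412 - 864\right) \left(-205 + \left(\frac{31}{4} + \frac{1}{2} \cdot 100\right)\right) = \left(21412 - 864\right) \left(-205 + \left(\frac{31}{4} + 50\right)\right) = 20548 \left(-205 + \frac{231}{4}\right) = 20548 \left(- \frac{589}{4}\right) = -3025693$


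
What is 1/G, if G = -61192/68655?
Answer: -68655/61192 ≈ -1.1220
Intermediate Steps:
G = -61192/68655 (G = -61192*1/68655 = -61192/68655 ≈ -0.89130)
1/G = 1/(-61192/68655) = -68655/61192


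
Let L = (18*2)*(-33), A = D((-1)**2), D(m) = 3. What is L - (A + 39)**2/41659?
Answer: -49492656/41659 ≈ -1188.0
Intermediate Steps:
A = 3
L = -1188 (L = 36*(-33) = -1188)
L - (A + 39)**2/41659 = -1188 - (3 + 39)**2/41659 = -1188 - 42**2/41659 = -1188 - 1764/41659 = -49492656/41659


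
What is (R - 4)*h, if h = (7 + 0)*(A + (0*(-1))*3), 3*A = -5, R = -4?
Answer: 280/3 ≈ 93.333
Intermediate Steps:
A = -5/3 (A = (⅓)*(-5) = -5/3 ≈ -1.6667)
h = -35/3 (h = (7 + 0)*(-5/3 + (0*(-1))*3) = 7*(-5/3 + 0*3) = 7*(-5/3 + 0) = 7*(-5/3) = -35/3 ≈ -11.667)
(R - 4)*h = (-4 - 4)*(-35/3) = -8*(-35/3) = 280/3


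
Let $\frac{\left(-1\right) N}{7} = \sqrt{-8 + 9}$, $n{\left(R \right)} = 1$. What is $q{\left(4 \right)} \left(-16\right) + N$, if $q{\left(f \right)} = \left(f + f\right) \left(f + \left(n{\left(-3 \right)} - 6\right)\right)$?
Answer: $121$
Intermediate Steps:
$N = -7$ ($N = - 7 \sqrt{-8 + 9} = - 7 \sqrt{1} = \left(-7\right) 1 = -7$)
$q{\left(f \right)} = 2 f \left(-5 + f\right)$ ($q{\left(f \right)} = \left(f + f\right) \left(f + \left(1 - 6\right)\right) = 2 f \left(f + \left(1 - 6\right)\right) = 2 f \left(f - 5\right) = 2 f \left(-5 + f\right)$)
$q{\left(4 \right)} \left(-16\right) + N = 2 \cdot 4 \left(-5 + 4\right) \left(-16\right) - 7 = 2 \cdot 4 \left(-1\right) \left(-16\right) - 7 = \left(-8\right) \left(-16\right) - 7 = 128 - 7 = 121$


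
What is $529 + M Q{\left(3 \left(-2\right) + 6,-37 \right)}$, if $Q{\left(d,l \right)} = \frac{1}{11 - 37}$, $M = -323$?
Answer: $\frac{14077}{26} \approx 541.42$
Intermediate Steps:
$Q{\left(d,l \right)} = - \frac{1}{26}$ ($Q{\left(d,l \right)} = \frac{1}{-26} = - \frac{1}{26}$)
$529 + M Q{\left(3 \left(-2\right) + 6,-37 \right)} = 529 - - \frac{323}{26} = 529 + \frac{323}{26} = \frac{14077}{26}$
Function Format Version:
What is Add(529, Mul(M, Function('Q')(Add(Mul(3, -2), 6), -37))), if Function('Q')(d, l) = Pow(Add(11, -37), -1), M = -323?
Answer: Rational(14077, 26) ≈ 541.42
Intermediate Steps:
Function('Q')(d, l) = Rational(-1, 26) (Function('Q')(d, l) = Pow(-26, -1) = Rational(-1, 26))
Add(529, Mul(M, Function('Q')(Add(Mul(3, -2), 6), -37))) = Add(529, Mul(-323, Rational(-1, 26))) = Add(529, Rational(323, 26)) = Rational(14077, 26)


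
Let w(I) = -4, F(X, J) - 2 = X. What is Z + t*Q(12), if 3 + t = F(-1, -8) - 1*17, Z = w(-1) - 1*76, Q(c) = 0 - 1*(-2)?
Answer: -118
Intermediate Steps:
F(X, J) = 2 + X
Q(c) = 2 (Q(c) = 0 + 2 = 2)
Z = -80 (Z = -4 - 1*76 = -4 - 76 = -80)
t = -19 (t = -3 + ((2 - 1) - 1*17) = -3 + (1 - 17) = -3 - 16 = -19)
Z + t*Q(12) = -80 - 19*2 = -80 - 38 = -118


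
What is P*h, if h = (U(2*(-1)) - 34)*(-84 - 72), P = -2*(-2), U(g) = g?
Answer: 22464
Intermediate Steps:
P = 4
h = 5616 (h = (2*(-1) - 34)*(-84 - 72) = (-2 - 34)*(-156) = -36*(-156) = 5616)
P*h = 4*5616 = 22464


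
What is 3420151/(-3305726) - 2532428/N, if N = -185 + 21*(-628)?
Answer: 8325775403405/44207473798 ≈ 188.33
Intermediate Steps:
N = -13373 (N = -185 - 13188 = -13373)
3420151/(-3305726) - 2532428/N = 3420151/(-3305726) - 2532428/(-13373) = 3420151*(-1/3305726) - 2532428*(-1/13373) = -3420151/3305726 + 2532428/13373 = 8325775403405/44207473798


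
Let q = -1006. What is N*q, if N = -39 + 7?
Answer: 32192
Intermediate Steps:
N = -32
N*q = -32*(-1006) = 32192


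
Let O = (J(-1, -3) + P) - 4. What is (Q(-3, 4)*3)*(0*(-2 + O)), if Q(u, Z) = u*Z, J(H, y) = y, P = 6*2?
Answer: 0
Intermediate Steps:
P = 12
O = 5 (O = (-3 + 12) - 4 = 9 - 4 = 5)
Q(u, Z) = Z*u
(Q(-3, 4)*3)*(0*(-2 + O)) = ((4*(-3))*3)*(0*(-2 + 5)) = (-12*3)*(0*3) = -36*0 = 0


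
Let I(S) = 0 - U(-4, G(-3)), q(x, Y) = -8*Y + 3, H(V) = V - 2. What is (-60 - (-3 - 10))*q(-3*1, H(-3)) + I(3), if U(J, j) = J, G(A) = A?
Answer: -2017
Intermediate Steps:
H(V) = -2 + V
q(x, Y) = 3 - 8*Y
I(S) = 4 (I(S) = 0 - 1*(-4) = 0 + 4 = 4)
(-60 - (-3 - 10))*q(-3*1, H(-3)) + I(3) = (-60 - (-3 - 10))*(3 - 8*(-2 - 3)) + 4 = (-60 - 1*(-13))*(3 - 8*(-5)) + 4 = (-60 + 13)*(3 + 40) + 4 = -47*43 + 4 = -2021 + 4 = -2017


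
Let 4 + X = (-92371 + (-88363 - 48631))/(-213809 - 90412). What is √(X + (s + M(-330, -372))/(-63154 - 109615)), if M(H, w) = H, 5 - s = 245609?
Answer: I*√559438747367192578717/17519985983 ≈ 1.35*I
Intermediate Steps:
s = -245604 (s = 5 - 1*245609 = 5 - 245609 = -245604)
X = -329173/101407 (X = -4 + (-92371 + (-88363 - 48631))/(-213809 - 90412) = -4 + (-92371 - 136994)/(-304221) = -4 - 229365*(-1/304221) = -4 + 76455/101407 = -329173/101407 ≈ -3.2461)
√(X + (s + M(-330, -372))/(-63154 - 109615)) = √(-329173/101407 + (-245604 - 330)/(-63154 - 109615)) = √(-329173/101407 - 245934/(-172769)) = √(-329173/101407 - 245934*(-1/172769)) = √(-329173/101407 + 245934/172769) = √(-31931460899/17519985983) = I*√559438747367192578717/17519985983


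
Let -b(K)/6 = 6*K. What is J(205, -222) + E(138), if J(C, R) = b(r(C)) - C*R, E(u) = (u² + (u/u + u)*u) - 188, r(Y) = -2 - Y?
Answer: 91000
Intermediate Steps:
b(K) = -36*K
E(u) = -188 + u² + u*(1 + u) (E(u) = (u² + (1 + u)*u) - 188 = (u² + u*(1 + u)) - 188 = -188 + u² + u*(1 + u))
J(C, R) = 72 + 36*C - C*R (J(C, R) = -36*(-2 - C) - C*R = (72 + 36*C) - C*R = 72 + 36*C - C*R)
J(205, -222) + E(138) = (72 + 36*205 - 1*205*(-222)) + (-188 + 138 + 2*138²) = (72 + 7380 + 45510) + (-188 + 138 + 2*19044) = 52962 + (-188 + 138 + 38088) = 52962 + 38038 = 91000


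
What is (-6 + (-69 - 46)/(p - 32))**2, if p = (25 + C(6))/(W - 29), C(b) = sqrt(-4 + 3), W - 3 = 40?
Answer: 1540929104/320159449 - 12640110*I/320159449 ≈ 4.813 - 0.039481*I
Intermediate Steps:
W = 43 (W = 3 + 40 = 43)
C(b) = I (C(b) = sqrt(-1) = I)
p = 25/14 + I/14 (p = (25 + I)/(43 - 29) = (25 + I)/14 = (25 + I)*(1/14) = 25/14 + I/14 ≈ 1.7857 + 0.071429*I)
(-6 + (-69 - 46)/(p - 32))**2 = (-6 + (-69 - 46)/((25/14 + I/14) - 32))**2 = (-6 - 115*98*(-423/14 - I/14)/89465)**2 = (-6 - 2254*(-423/14 - I/14)/17893)**2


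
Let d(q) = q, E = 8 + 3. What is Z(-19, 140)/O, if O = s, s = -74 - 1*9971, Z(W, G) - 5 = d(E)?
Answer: -16/10045 ≈ -0.0015928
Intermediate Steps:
E = 11
Z(W, G) = 16 (Z(W, G) = 5 + 11 = 16)
s = -10045 (s = -74 - 9971 = -10045)
O = -10045
Z(-19, 140)/O = 16/(-10045) = 16*(-1/10045) = -16/10045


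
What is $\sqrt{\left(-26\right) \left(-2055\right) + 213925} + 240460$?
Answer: $240460 + \sqrt{267355} \approx 2.4098 \cdot 10^{5}$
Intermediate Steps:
$\sqrt{\left(-26\right) \left(-2055\right) + 213925} + 240460 = \sqrt{53430 + 213925} + 240460 = \sqrt{267355} + 240460 = 240460 + \sqrt{267355}$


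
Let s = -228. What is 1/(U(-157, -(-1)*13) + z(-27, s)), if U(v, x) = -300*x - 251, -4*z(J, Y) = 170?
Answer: -2/8387 ≈ -0.00023846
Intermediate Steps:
z(J, Y) = -85/2 (z(J, Y) = -1/4*170 = -85/2)
U(v, x) = -251 - 300*x
1/(U(-157, -(-1)*13) + z(-27, s)) = 1/((-251 - (-300)*(-1*13)) - 85/2) = 1/((-251 - (-300)*(-13)) - 85/2) = 1/((-251 - 300*13) - 85/2) = 1/((-251 - 3900) - 85/2) = 1/(-4151 - 85/2) = 1/(-8387/2) = -2/8387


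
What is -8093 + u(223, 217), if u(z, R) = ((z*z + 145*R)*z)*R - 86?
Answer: 3929050675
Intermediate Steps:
u(z, R) = -86 + R*z*(z² + 145*R) (u(z, R) = ((z² + 145*R)*z)*R - 86 = (z*(z² + 145*R))*R - 86 = R*z*(z² + 145*R) - 86 = -86 + R*z*(z² + 145*R))
-8093 + u(223, 217) = -8093 + (-86 + 217*223³ + 145*223*217²) = -8093 + (-86 + 217*11089567 + 145*223*47089) = -8093 + (-86 + 2406436039 + 1522622815) = -8093 + 3929058768 = 3929050675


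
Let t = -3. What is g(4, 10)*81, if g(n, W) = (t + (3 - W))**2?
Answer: 8100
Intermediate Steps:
g(n, W) = W**2 (g(n, W) = (-3 + (3 - W))**2 = (-W)**2 = W**2)
g(4, 10)*81 = 10**2*81 = 100*81 = 8100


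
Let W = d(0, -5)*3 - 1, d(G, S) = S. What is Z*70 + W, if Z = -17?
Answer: -1206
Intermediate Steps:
W = -16 (W = -5*3 - 1 = -15 - 1 = -16)
Z*70 + W = -17*70 - 16 = -1190 - 16 = -1206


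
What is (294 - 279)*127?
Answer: 1905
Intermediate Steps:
(294 - 279)*127 = 15*127 = 1905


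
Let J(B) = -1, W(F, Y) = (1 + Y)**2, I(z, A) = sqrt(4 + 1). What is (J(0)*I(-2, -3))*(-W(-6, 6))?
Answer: 49*sqrt(5) ≈ 109.57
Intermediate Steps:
I(z, A) = sqrt(5)
(J(0)*I(-2, -3))*(-W(-6, 6)) = (-sqrt(5))*(-(1 + 6)**2) = (-sqrt(5))*(-1*7**2) = (-sqrt(5))*(-1*49) = -sqrt(5)*(-49) = 49*sqrt(5)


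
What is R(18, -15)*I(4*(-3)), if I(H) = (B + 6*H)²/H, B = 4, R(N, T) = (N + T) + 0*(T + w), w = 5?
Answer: -1156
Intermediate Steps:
R(N, T) = N + T (R(N, T) = (N + T) + 0*(T + 5) = (N + T) + 0*(5 + T) = (N + T) + 0 = N + T)
I(H) = (4 + 6*H)²/H
R(18, -15)*I(4*(-3)) = (18 - 15)*(4*(2 + 3*(4*(-3)))²/((4*(-3)))) = 3*(4*(2 + 3*(-12))²/(-12)) = 3*(4*(-1/12)*(2 - 36)²) = 3*(4*(-1/12)*(-34)²) = 3*(4*(-1/12)*1156) = 3*(-1156/3) = -1156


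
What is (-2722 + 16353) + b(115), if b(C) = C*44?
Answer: 18691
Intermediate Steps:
b(C) = 44*C
(-2722 + 16353) + b(115) = (-2722 + 16353) + 44*115 = 13631 + 5060 = 18691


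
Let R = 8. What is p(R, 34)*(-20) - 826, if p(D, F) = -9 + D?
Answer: -806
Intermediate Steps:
p(R, 34)*(-20) - 826 = (-9 + 8)*(-20) - 826 = -1*(-20) - 826 = 20 - 826 = -806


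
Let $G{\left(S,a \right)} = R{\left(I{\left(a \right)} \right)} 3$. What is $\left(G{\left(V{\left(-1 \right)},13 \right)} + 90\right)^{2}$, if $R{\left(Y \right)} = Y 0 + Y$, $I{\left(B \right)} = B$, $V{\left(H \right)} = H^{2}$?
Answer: $16641$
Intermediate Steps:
$R{\left(Y \right)} = Y$ ($R{\left(Y \right)} = 0 + Y = Y$)
$G{\left(S,a \right)} = 3 a$ ($G{\left(S,a \right)} = a 3 = 3 a$)
$\left(G{\left(V{\left(-1 \right)},13 \right)} + 90\right)^{2} = \left(3 \cdot 13 + 90\right)^{2} = \left(39 + 90\right)^{2} = 129^{2} = 16641$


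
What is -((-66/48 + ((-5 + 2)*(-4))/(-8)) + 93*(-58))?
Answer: 43175/8 ≈ 5396.9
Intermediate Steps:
-((-66/48 + ((-5 + 2)*(-4))/(-8)) + 93*(-58)) = -((-66*1/48 - 3*(-4)*(-⅛)) - 5394) = -((-11/8 + 12*(-⅛)) - 5394) = -((-11/8 - 3/2) - 5394) = -(-23/8 - 5394) = -1*(-43175/8) = 43175/8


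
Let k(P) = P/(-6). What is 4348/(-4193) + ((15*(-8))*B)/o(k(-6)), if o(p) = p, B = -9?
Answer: 4524092/4193 ≈ 1079.0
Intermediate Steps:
k(P) = -P/6 (k(P) = P*(-⅙) = -P/6)
4348/(-4193) + ((15*(-8))*B)/o(k(-6)) = 4348/(-4193) + ((15*(-8))*(-9))/((-⅙*(-6))) = 4348*(-1/4193) - 120*(-9)/1 = -4348/4193 + 1080*1 = -4348/4193 + 1080 = 4524092/4193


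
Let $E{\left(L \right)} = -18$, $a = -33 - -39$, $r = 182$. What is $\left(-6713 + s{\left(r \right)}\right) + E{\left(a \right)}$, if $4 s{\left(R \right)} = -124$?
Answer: $-6762$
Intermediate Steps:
$s{\left(R \right)} = -31$ ($s{\left(R \right)} = \frac{1}{4} \left(-124\right) = -31$)
$a = 6$ ($a = -33 + 39 = 6$)
$\left(-6713 + s{\left(r \right)}\right) + E{\left(a \right)} = \left(-6713 - 31\right) - 18 = -6744 - 18 = -6762$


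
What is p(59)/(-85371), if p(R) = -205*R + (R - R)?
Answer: 12095/85371 ≈ 0.14168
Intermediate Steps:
p(R) = -205*R (p(R) = -205*R + 0 = -205*R)
p(59)/(-85371) = -205*59/(-85371) = -12095*(-1/85371) = 12095/85371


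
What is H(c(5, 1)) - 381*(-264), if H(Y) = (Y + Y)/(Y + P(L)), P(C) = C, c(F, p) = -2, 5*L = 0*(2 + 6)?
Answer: 100586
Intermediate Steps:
L = 0 (L = (0*(2 + 6))/5 = (0*8)/5 = (⅕)*0 = 0)
H(Y) = 2 (H(Y) = (Y + Y)/(Y + 0) = (2*Y)/Y = 2)
H(c(5, 1)) - 381*(-264) = 2 - 381*(-264) = 2 + 100584 = 100586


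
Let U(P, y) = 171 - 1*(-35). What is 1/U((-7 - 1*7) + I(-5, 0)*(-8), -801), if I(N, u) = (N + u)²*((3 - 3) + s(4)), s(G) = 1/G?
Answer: 1/206 ≈ 0.0048544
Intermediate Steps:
I(N, u) = (N + u)²/4 (I(N, u) = (N + u)²*((3 - 3) + 1/4) = (N + u)²*(0 + ¼) = (N + u)²*(¼) = (N + u)²/4)
U(P, y) = 206 (U(P, y) = 171 + 35 = 206)
1/U((-7 - 1*7) + I(-5, 0)*(-8), -801) = 1/206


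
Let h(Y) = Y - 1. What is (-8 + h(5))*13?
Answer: -52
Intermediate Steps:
h(Y) = -1 + Y
(-8 + h(5))*13 = (-8 + (-1 + 5))*13 = (-8 + 4)*13 = -4*13 = -52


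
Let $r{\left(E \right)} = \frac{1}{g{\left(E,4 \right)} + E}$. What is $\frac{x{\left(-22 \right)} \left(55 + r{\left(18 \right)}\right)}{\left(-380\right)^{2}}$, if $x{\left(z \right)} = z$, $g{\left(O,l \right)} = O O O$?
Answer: $- \frac{3539261}{422370000} \approx -0.0083795$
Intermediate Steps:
$g{\left(O,l \right)} = O^{3}$ ($g{\left(O,l \right)} = O^{2} O = O^{3}$)
$r{\left(E \right)} = \frac{1}{E + E^{3}}$ ($r{\left(E \right)} = \frac{1}{E^{3} + E} = \frac{1}{E + E^{3}}$)
$\frac{x{\left(-22 \right)} \left(55 + r{\left(18 \right)}\right)}{\left(-380\right)^{2}} = \frac{\left(-22\right) \left(55 + \frac{1}{18 + 18^{3}}\right)}{\left(-380\right)^{2}} = \frac{\left(-22\right) \left(55 + \frac{1}{18 + 5832}\right)}{144400} = - 22 \left(55 + \frac{1}{5850}\right) \frac{1}{144400} = \left(-22\right) \frac{321751}{5850} \cdot \frac{1}{144400} = \left(- \frac{3539261}{2925}\right) \frac{1}{144400} = - \frac{3539261}{422370000}$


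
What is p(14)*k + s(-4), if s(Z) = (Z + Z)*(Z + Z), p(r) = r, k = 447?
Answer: 6322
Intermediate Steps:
s(Z) = 4*Z² (s(Z) = (2*Z)*(2*Z) = 4*Z²)
p(14)*k + s(-4) = 14*447 + 4*(-4)² = 6258 + 4*16 = 6258 + 64 = 6322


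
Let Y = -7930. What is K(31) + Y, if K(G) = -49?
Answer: -7979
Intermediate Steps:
K(31) + Y = -49 - 7930 = -7979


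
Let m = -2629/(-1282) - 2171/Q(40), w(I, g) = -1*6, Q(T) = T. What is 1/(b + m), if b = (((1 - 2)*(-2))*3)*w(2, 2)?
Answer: -25640/2262071 ≈ -0.011335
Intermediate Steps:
w(I, g) = -6
m = -1339031/25640 (m = -2629/(-1282) - 2171/40 = -2629*(-1/1282) - 2171*1/40 = 2629/1282 - 2171/40 = -1339031/25640 ≈ -52.224)
b = -36 (b = (((1 - 2)*(-2))*3)*(-6) = (-1*(-2)*3)*(-6) = (2*3)*(-6) = 6*(-6) = -36)
1/(b + m) = 1/(-36 - 1339031/25640) = 1/(-2262071/25640) = -25640/2262071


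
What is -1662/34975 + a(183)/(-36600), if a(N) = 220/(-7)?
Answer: -4181099/89605950 ≈ -0.046661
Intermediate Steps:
a(N) = -220/7 (a(N) = 220*(-⅐) = -220/7)
-1662/34975 + a(183)/(-36600) = -1662/34975 - 220/7/(-36600) = -1662*1/34975 - 220/7*(-1/36600) = -1662/34975 + 11/12810 = -4181099/89605950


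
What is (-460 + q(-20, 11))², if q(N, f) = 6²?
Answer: 179776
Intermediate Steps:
q(N, f) = 36
(-460 + q(-20, 11))² = (-460 + 36)² = (-424)² = 179776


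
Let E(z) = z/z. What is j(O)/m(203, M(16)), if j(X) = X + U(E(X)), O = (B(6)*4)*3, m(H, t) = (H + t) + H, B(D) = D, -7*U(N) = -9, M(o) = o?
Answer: 513/2954 ≈ 0.17366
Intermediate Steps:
E(z) = 1
U(N) = 9/7 (U(N) = -⅐*(-9) = 9/7)
m(H, t) = t + 2*H
O = 72 (O = (6*4)*3 = 24*3 = 72)
j(X) = 9/7 + X (j(X) = X + 9/7 = 9/7 + X)
j(O)/m(203, M(16)) = (9/7 + 72)/(16 + 2*203) = 513/(7*(16 + 406)) = (513/7)/422 = (513/7)*(1/422) = 513/2954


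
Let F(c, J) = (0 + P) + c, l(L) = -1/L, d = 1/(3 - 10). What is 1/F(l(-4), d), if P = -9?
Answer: -4/35 ≈ -0.11429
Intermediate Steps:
d = -⅐ (d = 1/(-7) = -⅐ ≈ -0.14286)
F(c, J) = -9 + c (F(c, J) = (0 - 9) + c = -9 + c)
1/F(l(-4), d) = 1/(-9 - 1/(-4)) = 1/(-9 - 1*(-¼)) = 1/(-9 + ¼) = 1/(-35/4) = -4/35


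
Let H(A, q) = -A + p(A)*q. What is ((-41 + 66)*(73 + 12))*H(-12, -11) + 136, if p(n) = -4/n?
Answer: 53533/3 ≈ 17844.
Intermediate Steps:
H(A, q) = -A - 4*q/A (H(A, q) = -A + (-4/A)*q = -A - 4*q/A)
((-41 + 66)*(73 + 12))*H(-12, -11) + 136 = ((-41 + 66)*(73 + 12))*(-1*(-12) - 4*(-11)/(-12)) + 136 = (25*85)*(12 - 4*(-11)*(-1/12)) + 136 = 2125*(12 - 11/3) + 136 = 2125*(25/3) + 136 = 53125/3 + 136 = 53533/3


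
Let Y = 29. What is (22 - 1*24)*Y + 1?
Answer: -57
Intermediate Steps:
(22 - 1*24)*Y + 1 = (22 - 1*24)*29 + 1 = (22 - 24)*29 + 1 = -2*29 + 1 = -58 + 1 = -57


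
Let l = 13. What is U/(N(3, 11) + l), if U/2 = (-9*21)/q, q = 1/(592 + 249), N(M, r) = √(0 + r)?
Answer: -2066337/79 + 158949*√11/79 ≈ -19483.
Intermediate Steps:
N(M, r) = √r
q = 1/841 ≈ 0.0011891
U = -317898 (U = 2*((-9*21)/(1/841)) = 2*(-189*841) = 2*(-158949) = -317898)
U/(N(3, 11) + l) = -317898/(√11 + 13) = -317898/(13 + √11)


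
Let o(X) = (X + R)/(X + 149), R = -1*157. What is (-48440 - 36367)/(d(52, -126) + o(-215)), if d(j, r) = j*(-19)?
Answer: 310959/3602 ≈ 86.330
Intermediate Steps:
R = -157
d(j, r) = -19*j
o(X) = (-157 + X)/(149 + X) (o(X) = (X - 157)/(X + 149) = (-157 + X)/(149 + X))
(-48440 - 36367)/(d(52, -126) + o(-215)) = (-48440 - 36367)/(-19*52 + (-157 - 215)/(149 - 215)) = -84807/(-988 - 372/(-66)) = -84807/(-988 - 1/66*(-372)) = -84807/(-988 + 62/11) = -84807/(-10806/11) = -84807*(-11/10806) = 310959/3602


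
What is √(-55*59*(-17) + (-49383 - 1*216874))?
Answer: 14*I*√1077 ≈ 459.45*I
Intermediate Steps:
√(-55*59*(-17) + (-49383 - 1*216874)) = √(-3245*(-17) + (-49383 - 216874)) = √(55165 - 266257) = √(-211092) = 14*I*√1077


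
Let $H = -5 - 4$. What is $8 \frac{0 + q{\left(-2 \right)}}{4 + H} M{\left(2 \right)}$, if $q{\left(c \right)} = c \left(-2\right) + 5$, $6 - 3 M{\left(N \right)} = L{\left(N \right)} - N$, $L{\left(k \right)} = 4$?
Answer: $- \frac{96}{5} \approx -19.2$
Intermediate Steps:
$M{\left(N \right)} = \frac{2}{3} + \frac{N}{3}$ ($M{\left(N \right)} = 2 - \frac{4 - N}{3} = 2 + \left(- \frac{4}{3} + \frac{N}{3}\right) = \frac{2}{3} + \frac{N}{3}$)
$q{\left(c \right)} = 5 - 2 c$ ($q{\left(c \right)} = - 2 c + 5 = 5 - 2 c$)
$H = -9$
$8 \frac{0 + q{\left(-2 \right)}}{4 + H} M{\left(2 \right)} = 8 \frac{0 + \left(5 - -4\right)}{4 - 9} \left(\frac{2}{3} + \frac{1}{3} \cdot 2\right) = 8 \frac{0 + \left(5 + 4\right)}{-5} \left(\frac{2}{3} + \frac{2}{3}\right) = 8 \left(0 + 9\right) \left(- \frac{1}{5}\right) \frac{4}{3} = 8 \cdot 9 \left(- \frac{1}{5}\right) \frac{4}{3} = 8 \left(- \frac{9}{5}\right) \frac{4}{3} = \left(- \frac{72}{5}\right) \frac{4}{3} = - \frac{96}{5}$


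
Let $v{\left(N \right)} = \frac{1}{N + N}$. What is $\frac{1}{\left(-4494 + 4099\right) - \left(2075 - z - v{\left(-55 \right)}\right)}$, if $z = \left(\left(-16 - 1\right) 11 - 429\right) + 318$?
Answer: $- \frac{110}{304481} \approx -0.00036127$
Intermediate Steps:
$z = -298$ ($z = \left(\left(-17\right) 11 - 429\right) + 318 = \left(-187 - 429\right) + 318 = -616 + 318 = -298$)
$v{\left(N \right)} = \frac{1}{2 N}$
$\frac{1}{\left(-4494 + 4099\right) - \left(2075 - z - v{\left(-55 \right)}\right)} = \frac{1}{\left(-4494 + 4099\right) - \left(2373 + \frac{1}{110}\right)} = \frac{1}{-395 + \left(\left(-298 + \frac{1}{2} \left(- \frac{1}{55}\right)\right) - 2075\right)} = \frac{1}{-395 - \frac{261031}{110}} = \frac{1}{- \frac{304481}{110}} = - \frac{110}{304481}$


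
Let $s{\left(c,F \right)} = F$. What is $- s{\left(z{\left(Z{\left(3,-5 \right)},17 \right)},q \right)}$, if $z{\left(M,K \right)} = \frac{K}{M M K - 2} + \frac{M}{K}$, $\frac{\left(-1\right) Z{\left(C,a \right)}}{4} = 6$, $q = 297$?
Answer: $-297$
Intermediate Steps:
$Z{\left(C,a \right)} = -24$ ($Z{\left(C,a \right)} = \left(-4\right) 6 = -24$)
$z{\left(M,K \right)} = \frac{K}{-2 + K M^{2}} + \frac{M}{K}$ ($z{\left(M,K \right)} = \frac{K}{M^{2} K - 2} + \frac{M}{K} = \frac{K}{K M^{2} - 2} + \frac{M}{K} = \frac{K}{-2 + K M^{2}} + \frac{M}{K}$)
$- s{\left(z{\left(Z{\left(3,-5 \right)},17 \right)},q \right)} = \left(-1\right) 297 = -297$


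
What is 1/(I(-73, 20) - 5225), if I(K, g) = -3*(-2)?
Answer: -1/5219 ≈ -0.00019161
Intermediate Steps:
I(K, g) = 6
1/(I(-73, 20) - 5225) = 1/(6 - 5225) = 1/(-5219) = -1/5219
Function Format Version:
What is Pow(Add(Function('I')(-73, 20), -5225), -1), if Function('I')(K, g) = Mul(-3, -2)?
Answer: Rational(-1, 5219) ≈ -0.00019161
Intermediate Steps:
Function('I')(K, g) = 6
Pow(Add(Function('I')(-73, 20), -5225), -1) = Pow(Add(6, -5225), -1) = Pow(-5219, -1) = Rational(-1, 5219)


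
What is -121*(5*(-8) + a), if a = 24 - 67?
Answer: 10043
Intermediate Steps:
a = -43
-121*(5*(-8) + a) = -121*(5*(-8) - 43) = -121*(-40 - 43) = -121*(-83) = 10043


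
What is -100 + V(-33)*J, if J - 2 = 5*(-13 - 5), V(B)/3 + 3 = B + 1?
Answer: 9140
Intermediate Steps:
V(B) = -6 + 3*B (V(B) = -9 + 3*(B + 1) = -9 + 3*(1 + B) = -9 + (3 + 3*B) = -6 + 3*B)
J = -88 (J = 2 + 5*(-13 - 5) = 2 + 5*(-18) = 2 - 90 = -88)
-100 + V(-33)*J = -100 + (-6 + 3*(-33))*(-88) = -100 + (-6 - 99)*(-88) = -100 - 105*(-88) = -100 + 9240 = 9140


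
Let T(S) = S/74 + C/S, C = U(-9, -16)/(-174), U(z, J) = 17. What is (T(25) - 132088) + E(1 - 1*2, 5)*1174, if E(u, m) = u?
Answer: -10724232577/80475 ≈ -1.3326e+5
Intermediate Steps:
C = -17/174 (C = 17/(-174) = 17*(-1/174) = -17/174 ≈ -0.097701)
T(S) = -17/(174*S) + S/74 (T(S) = S/74 - 17/(174*S) = -17/(174*S) + S/74)
(T(25) - 132088) + E(1 - 1*2, 5)*1174 = ((-17/174/25 + (1/74)*25) - 132088) + (1 - 1*2)*1174 = ((-17/174*1/25 + 25/74) - 132088) + (1 - 2)*1174 = ((-17/4350 + 25/74) - 132088) - 1*1174 = (26873/80475 - 132088) - 1174 = -10629754927/80475 - 1174 = -10724232577/80475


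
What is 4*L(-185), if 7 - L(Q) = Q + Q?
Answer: 1508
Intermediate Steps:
L(Q) = 7 - 2*Q (L(Q) = 7 - (Q + Q) = 7 - 2*Q)
4*L(-185) = 4*(7 - 2*(-185)) = 4*(7 + 370) = 4*377 = 1508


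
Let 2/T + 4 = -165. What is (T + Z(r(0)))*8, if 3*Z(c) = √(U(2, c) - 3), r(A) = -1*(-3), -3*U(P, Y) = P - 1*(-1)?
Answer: -16/169 + 16*I/3 ≈ -0.094675 + 5.3333*I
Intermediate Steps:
U(P, Y) = -⅓ - P/3 (U(P, Y) = -(P - 1*(-1))/3 = -(P + 1)/3 = -(1 + P)/3 = -⅓ - P/3)
r(A) = 3
T = -2/169 (T = 2/(-4 - 165) = 2/(-169) = 2*(-1/169) = -2/169 ≈ -0.011834)
Z(c) = 2*I/3 (Z(c) = √((-⅓ - ⅓*2) - 3)/3 = √((-⅓ - ⅔) - 3)/3 = √(-1 - 3)/3 = √(-4)/3 = (2*I)/3 = 2*I/3)
(T + Z(r(0)))*8 = (-2/169 + 2*I/3)*8 = -16/169 + 16*I/3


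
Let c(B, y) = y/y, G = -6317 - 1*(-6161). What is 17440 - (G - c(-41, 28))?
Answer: 17597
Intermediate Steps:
G = -156 (G = -6317 + 6161 = -156)
c(B, y) = 1
17440 - (G - c(-41, 28)) = 17440 - (-156 - 1*1) = 17440 - (-156 - 1) = 17440 - 1*(-157) = 17440 + 157 = 17597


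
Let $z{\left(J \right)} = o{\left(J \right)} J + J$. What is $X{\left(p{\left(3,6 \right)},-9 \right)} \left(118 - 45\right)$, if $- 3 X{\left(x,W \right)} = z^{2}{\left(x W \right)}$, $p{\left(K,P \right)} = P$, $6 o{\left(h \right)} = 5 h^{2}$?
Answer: $-419333001516$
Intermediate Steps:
$o{\left(h \right)} = \frac{5 h^{2}}{6}$
$z{\left(J \right)} = J + \frac{5 J^{3}}{6}$ ($z{\left(J \right)} = \frac{5 J^{2}}{6} J + J = \frac{5 J^{3}}{6} + J = J + \frac{5 J^{3}}{6}$)
$X{\left(x,W \right)} = - \frac{\left(W x + \frac{5 W^{3} x^{3}}{6}\right)^{2}}{3}$ ($X{\left(x,W \right)} = - \frac{\left(x W + \frac{5 \left(x W\right)^{3}}{6}\right)^{2}}{3} = - \frac{\left(W x + \frac{5 \left(W x\right)^{3}}{6}\right)^{2}}{3} = - \frac{\left(W x + \frac{5 W^{3} x^{3}}{6}\right)^{2}}{3}$)
$X{\left(p{\left(3,6 \right)},-9 \right)} \left(118 - 45\right) = - \frac{\left(-9\right)^{2} \cdot 6^{2} \left(6 + 5 \left(-9\right)^{2} \cdot 6^{2}\right)^{2}}{108} \left(118 - 45\right) = \left(- \frac{1}{108}\right) 81 \cdot 36 \left(6 + 5 \cdot 81 \cdot 36\right)^{2} \cdot 73 = \left(- \frac{1}{108}\right) 81 \cdot 36 \left(6 + 14580\right)^{2} \cdot 73 = \left(- \frac{1}{108}\right) 81 \cdot 36 \cdot 14586^{2} \cdot 73 = \left(- \frac{1}{108}\right) 81 \cdot 36 \cdot 212751396 \cdot 73 = \left(-5744287692\right) 73 = -419333001516$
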